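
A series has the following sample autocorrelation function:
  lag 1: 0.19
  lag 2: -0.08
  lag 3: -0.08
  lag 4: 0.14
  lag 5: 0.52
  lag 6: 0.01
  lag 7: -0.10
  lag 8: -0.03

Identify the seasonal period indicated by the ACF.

The largest autocorrelation is r_5 = 0.52; the remaining lags stay at or below 0.19.
The dominant spike at lag 5 indicates a seasonal period of 5.

5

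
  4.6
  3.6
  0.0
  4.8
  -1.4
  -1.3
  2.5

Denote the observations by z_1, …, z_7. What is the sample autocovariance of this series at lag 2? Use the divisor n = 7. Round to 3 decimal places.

Mean z̄ = (4.6 + 3.6 + 0.0 + 4.8 − 1.4 − 1.3 + 2.5)/7 = 1.8286
Σ_{t=1}^{5}(z_t−z̄)(z_{t+2}−z̄) = -5.3645
γ_2 = -5.3645 / 7 = -0.766

-0.766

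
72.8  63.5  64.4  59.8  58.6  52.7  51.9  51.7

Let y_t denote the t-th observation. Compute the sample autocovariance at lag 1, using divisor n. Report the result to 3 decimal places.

Mean ȳ = (72.8 + 63.5 + 64.4 + 59.8 + 58.6 + 52.7 + 51.9 + 51.7)/8 = 59.4250
Deviations: 13.3750, 4.0750, 4.9750, 0.3750, -0.8250, -6.7250, -7.5250, -7.7250
Σ_{t=1}^{7}(y_t−ȳ)(y_{t+1}−ȳ) = 190.6169
γ_1 = 190.6169 / 8 = 23.827

23.827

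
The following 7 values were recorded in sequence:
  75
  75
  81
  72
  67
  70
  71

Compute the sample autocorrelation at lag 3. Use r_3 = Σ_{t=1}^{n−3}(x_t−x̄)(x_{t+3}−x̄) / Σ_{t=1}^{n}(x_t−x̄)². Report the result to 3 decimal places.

Mean x̄ = (75 + 75 + 81 + 72 + 67 + 70 + 71)/7 = 73.0000
Deviations from mean: 2.0000, 2.0000, 8.0000, -1.0000, -6.0000, -3.0000, -2.0000
Numerator Σ_{t=1}^{4}(x_t−x̄)(x_{t+3}−x̄) = -36.0000
Denominator Σ(x_t−x̄)² = 122.0000
r_3 = -36.0000 / 122.0000 = -0.295

-0.295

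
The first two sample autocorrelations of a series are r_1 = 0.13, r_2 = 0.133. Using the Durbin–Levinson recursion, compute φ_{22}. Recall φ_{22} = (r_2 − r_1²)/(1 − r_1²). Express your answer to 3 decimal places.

0.118

φ_{22} = (r_2 − r_1²) / (1 − r_1²)
r_1² = (0.13)² = 0.0169
Numerator = 0.133 − 0.0169 = 0.1161; denominator = 1 − 0.0169 = 0.9831
φ_{22} = 0.1161 / 0.9831 = 0.118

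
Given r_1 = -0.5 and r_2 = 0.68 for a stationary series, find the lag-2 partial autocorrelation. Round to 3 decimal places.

0.573

φ_{22} = (r_2 − r_1²) / (1 − r_1²)
r_1² = (-0.5)² = 0.25
Numerator = 0.68 − 0.2500 = 0.4300; denominator = 1 − 0.2500 = 0.7500
φ_{22} = 0.4300 / 0.7500 = 0.573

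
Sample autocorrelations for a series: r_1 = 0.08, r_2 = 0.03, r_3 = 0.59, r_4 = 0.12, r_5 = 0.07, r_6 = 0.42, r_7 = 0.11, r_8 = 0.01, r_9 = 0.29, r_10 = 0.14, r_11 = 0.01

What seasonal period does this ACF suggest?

3

The largest autocorrelation is r_3 = 0.59, with weaker echoes at lags 6 (0.42) and 9 (0.29); the remaining lags stay at or below 0.14.
The dominant spike at lag 3 indicates a seasonal period of 3.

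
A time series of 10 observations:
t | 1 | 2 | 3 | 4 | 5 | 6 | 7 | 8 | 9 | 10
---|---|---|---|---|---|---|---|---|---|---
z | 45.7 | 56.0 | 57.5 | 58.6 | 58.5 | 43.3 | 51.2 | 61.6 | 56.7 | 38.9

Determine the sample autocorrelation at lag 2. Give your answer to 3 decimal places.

Mean z̄ = (45.7 + 56.0 + 57.5 + 58.6 + 58.5 + 43.3 + 51.2 + 61.6 + 56.7 + 38.9)/10 = 52.8000
Numerator Σ_{t=1}^{8}(z_t−z̄)(z_{t+2}−z̄) = -264.4000
Denominator Σ(z_t−z̄)² = 527.5400
r_2 = -264.4000 / 527.5400 = -0.501

-0.501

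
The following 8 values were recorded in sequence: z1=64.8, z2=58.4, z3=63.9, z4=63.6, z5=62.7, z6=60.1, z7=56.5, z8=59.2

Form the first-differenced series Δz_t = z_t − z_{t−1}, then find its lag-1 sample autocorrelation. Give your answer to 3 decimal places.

-0.388

First differences Δz: -6.4, 5.5, -0.3, -0.9, -2.6, -3.6, 2.7
Mean of differences = -0.8000
Numerator Σ(Δz_t−Δz̄)(Δz_{t+1}−Δz̄) = -36.7600
Denominator Σ(Δz_t−Δz̄)² = 94.6400
r_1(Δz) = -36.7600 / 94.6400 = -0.388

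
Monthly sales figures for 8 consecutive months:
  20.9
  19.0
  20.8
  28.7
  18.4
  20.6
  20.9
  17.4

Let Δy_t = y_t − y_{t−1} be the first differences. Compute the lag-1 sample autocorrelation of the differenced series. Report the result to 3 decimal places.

First differences Δy: -1.9, 1.8, 7.9, -10.3, 2.2, 0.3, -3.5
Mean of differences = -0.5000
Numerator Σ(Δy_t−Δȳ)(Δy_{t+1}−Δȳ) = -92.9200
Denominator Σ(Δy_t−Δȳ)² = 190.7800
r_1(Δy) = -92.9200 / 190.7800 = -0.487

-0.487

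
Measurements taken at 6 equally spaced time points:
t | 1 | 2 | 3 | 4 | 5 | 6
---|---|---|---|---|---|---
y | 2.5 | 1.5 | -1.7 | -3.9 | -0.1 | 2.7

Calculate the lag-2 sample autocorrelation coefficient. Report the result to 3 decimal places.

Mean ȳ = (2.5 + 1.5 − 1.7 − 3.9 − 0.1 + 2.7)/6 = 0.1667
Numerator Σ_{t=1}^{4}(y_t−ȳ)(y_{t+2}−ȳ) = -19.5822
Denominator Σ(y_t−ȳ)² = 33.7333
r_2 = -19.5822 / 33.7333 = -0.581

-0.581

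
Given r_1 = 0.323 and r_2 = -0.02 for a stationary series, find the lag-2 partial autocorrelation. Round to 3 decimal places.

-0.139

φ_{22} = (r_2 − r_1²) / (1 − r_1²)
r_1² = (0.323)² = 0.104329
Numerator = -0.02 − 0.1043 = -0.1243; denominator = 1 − 0.1043 = 0.8957
φ_{22} = -0.1243 / 0.8957 = -0.139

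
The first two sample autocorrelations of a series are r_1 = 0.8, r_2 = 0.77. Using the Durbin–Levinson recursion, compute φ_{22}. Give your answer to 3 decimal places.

φ_{22} = (r_2 − r_1²) / (1 − r_1²)
r_1² = (0.8)² = 0.64
Numerator = 0.77 − 0.6400 = 0.1300; denominator = 1 − 0.6400 = 0.3600
φ_{22} = 0.1300 / 0.3600 = 0.361

0.361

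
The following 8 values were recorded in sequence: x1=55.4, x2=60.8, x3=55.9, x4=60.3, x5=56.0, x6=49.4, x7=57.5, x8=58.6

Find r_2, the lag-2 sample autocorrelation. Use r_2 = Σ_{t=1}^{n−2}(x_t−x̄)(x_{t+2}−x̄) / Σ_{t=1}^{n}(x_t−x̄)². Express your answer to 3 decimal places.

Mean x̄ = (55.4 + 60.8 + 55.9 + 60.3 + 56.0 + 49.4 + 57.5 + 58.6)/8 = 56.7375
Σ(x_t−x̄)(x_{t+2}−x̄) = (1.1202) + (14.4727) + (0.6177) + (-26.1398) + (-0.5623) + (-13.6661) = -24.1578
Denominator Σ(x_t−x̄)² = 90.1188
r_2 = -24.1578 / 90.1188 = -0.268

-0.268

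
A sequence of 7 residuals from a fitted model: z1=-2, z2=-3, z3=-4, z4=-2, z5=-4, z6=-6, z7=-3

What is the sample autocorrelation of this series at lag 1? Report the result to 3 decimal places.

-0.077

Mean z̄ = (-2 − 3 − 4 − 2 − 4 − 6 − 3)/7 = -3.4286
Deviations from mean: 1.4286, 0.4286, -0.5714, 1.4286, -0.5714, -2.5714, 0.4286
Σ(z_t−z̄)(z_{t+1}−z̄) = (0.6122) + (-0.2449) + (-0.8163) + (-0.8163) + (1.4694) + (-1.1020) = -0.8980
Denominator Σ(z_t−z̄)² = 11.7143
r_1 = -0.8980 / 11.7143 = -0.077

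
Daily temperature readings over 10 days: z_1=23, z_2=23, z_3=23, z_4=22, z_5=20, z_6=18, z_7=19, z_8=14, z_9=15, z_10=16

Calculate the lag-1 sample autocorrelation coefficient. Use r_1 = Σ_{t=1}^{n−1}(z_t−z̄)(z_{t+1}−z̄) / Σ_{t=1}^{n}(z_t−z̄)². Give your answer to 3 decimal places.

Mean z̄ = (23 + 23 + 23 + 22 + 20 + 18 + 19 + 14 + 15 + 16)/10 = 19.3000
Numerator Σ_{t=1}^{9}(z_t−z̄)(z_{t+1}−z̄) = 77.3100
Denominator Σ(z_t−z̄)² = 108.1000
r_1 = 77.3100 / 108.1000 = 0.715

0.715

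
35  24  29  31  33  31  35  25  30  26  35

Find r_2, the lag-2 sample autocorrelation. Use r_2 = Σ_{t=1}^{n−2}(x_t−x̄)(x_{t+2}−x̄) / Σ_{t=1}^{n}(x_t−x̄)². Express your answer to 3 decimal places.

Mean x̄ = (35 + 24 + 29 + 31 + 33 + 31 + 35 + 25 + 30 + 26 + 35)/11 = 30.3636
Numerator Σ_{t=1}^{9}(x_t−x̄)(x_{t+2}−x̄) = 15.2810
Denominator Σ(x_t−x̄)² = 162.5455
r_2 = 15.2810 / 162.5455 = 0.094

0.094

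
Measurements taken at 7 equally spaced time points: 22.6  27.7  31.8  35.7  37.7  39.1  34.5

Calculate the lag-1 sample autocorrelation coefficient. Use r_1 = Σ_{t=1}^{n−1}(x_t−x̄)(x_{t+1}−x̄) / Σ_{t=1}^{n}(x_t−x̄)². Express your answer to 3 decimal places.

0.537

Mean x̄ = (22.6 + 27.7 + 31.8 + 35.7 + 37.7 + 39.1 + 34.5)/7 = 32.7286
Deviations from mean: -10.1286, -5.0286, -0.9286, 2.9714, 4.9714, 6.3714, 1.7714
Numerator Σ_{t=1}^{6}(x_t−x̄)(x_{t+1}−x̄) = 110.5763
Denominator Σ(x_t−x̄)² = 206.0143
r_1 = 110.5763 / 206.0143 = 0.537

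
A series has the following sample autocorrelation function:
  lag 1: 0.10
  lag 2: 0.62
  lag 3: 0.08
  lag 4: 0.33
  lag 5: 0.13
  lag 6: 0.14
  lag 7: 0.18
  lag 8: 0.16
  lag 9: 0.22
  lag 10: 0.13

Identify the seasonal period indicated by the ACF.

2

The largest autocorrelation is r_2 = 0.62, with a weaker echo at lag 4 (0.33); the remaining lags stay at or below 0.22.
The dominant spike at lag 2 indicates a seasonal period of 2.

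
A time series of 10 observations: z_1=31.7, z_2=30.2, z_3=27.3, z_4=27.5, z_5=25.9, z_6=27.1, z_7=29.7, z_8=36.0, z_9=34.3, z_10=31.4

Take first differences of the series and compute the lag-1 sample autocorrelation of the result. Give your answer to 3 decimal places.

First differences Δz: -1.5, -2.9, 0.2, -1.6, 1.2, 2.6, 6.3, -1.7, -2.9
Mean of differences = -0.0333
Numerator Σ(Δz_t−Δz̄)(Δz_{t+1}−Δz̄) = 15.3856
Denominator Σ(Δz_t−Δz̄)² = 72.4400
r_1(Δz) = 15.3856 / 72.4400 = 0.212

0.212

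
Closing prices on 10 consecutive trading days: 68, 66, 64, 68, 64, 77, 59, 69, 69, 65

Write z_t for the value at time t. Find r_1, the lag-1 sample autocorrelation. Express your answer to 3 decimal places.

Mean z̄ = (68 + 66 + 64 + 68 + 64 + 77 + 59 + 69 + 69 + 65)/10 = 66.9000
Numerator Σ_{t=1}^{9}(z_t−z̄)(z_{t+1}−z̄) = -130.0100
Denominator Σ(z_t−z̄)² = 196.9000
r_1 = -130.0100 / 196.9000 = -0.660

-0.660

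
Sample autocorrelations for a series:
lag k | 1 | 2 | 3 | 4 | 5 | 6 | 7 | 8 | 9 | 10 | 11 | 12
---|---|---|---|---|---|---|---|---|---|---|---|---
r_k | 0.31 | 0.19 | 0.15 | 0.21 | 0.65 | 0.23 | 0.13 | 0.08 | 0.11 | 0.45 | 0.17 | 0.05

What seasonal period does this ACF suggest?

5

The largest autocorrelation is r_5 = 0.65, with a weaker echo at lag 10 (0.45); the remaining lags stay at or below 0.31. The elevated value at lag 1 (0.31), dropping to 0.19 at lag 2, reflects decaying short-term dependence rather than seasonality.
The dominant spike at lag 5 indicates a seasonal period of 5.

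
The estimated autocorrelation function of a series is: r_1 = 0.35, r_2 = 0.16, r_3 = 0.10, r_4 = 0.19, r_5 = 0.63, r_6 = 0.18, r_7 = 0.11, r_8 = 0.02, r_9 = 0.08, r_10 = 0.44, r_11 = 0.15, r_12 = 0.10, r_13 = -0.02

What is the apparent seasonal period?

The largest autocorrelation is r_5 = 0.63, with a weaker echo at lag 10 (0.44); the remaining lags stay at or below 0.35. The elevated value at lag 1 (0.35), dropping to 0.16 at lag 2, reflects decaying short-term dependence rather than seasonality.
The dominant spike at lag 5 indicates a seasonal period of 5.

5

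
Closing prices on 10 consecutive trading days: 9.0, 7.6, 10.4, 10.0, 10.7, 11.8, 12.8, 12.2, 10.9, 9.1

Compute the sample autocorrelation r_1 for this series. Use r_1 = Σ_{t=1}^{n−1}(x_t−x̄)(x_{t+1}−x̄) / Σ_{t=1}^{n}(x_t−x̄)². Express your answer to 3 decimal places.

Mean x̄ = (9.0 + 7.6 + 10.4 + 10.0 + 10.7 + 11.8 + 12.8 + 12.2 + 10.9 + 9.1)/10 = 10.4500
Numerator Σ_{t=1}^{9}(x_t−x̄)(x_{t+1}−x̄) = 11.9875
Denominator Σ(x_t−x̄)² = 22.9250
r_1 = 11.9875 / 22.9250 = 0.523

0.523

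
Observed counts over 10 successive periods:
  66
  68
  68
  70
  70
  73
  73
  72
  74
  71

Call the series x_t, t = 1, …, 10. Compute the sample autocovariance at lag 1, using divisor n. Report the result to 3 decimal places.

Mean x̄ = (66 + 68 + 68 + 70 + 70 + 73 + 73 + 72 + 74 + 71)/10 = 70.5000
Σ_{t=1}^{9}(x_t−x̄)(x_{t+1}−x̄) = 34.7500
γ_1 = 34.7500 / 10 = 3.475

3.475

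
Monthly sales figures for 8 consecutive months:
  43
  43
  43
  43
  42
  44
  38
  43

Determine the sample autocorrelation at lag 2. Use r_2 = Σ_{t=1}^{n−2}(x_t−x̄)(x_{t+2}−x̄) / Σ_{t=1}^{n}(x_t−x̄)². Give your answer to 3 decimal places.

Mean x̄ = (43 + 43 + 43 + 43 + 42 + 44 + 38 + 43)/8 = 42.3750
Deviations from mean: 0.6250, 0.6250, 0.6250, 0.6250, -0.3750, 1.6250, -4.3750, 0.6250
Σ(x_t−x̄)(x_{t+2}−x̄) = (0.3906) + (0.3906) + (-0.2344) + (1.0156) + (1.6406) + (1.0156) = 4.2188
Denominator Σ(x_t−x̄)² = 23.8750
r_2 = 4.2188 / 23.8750 = 0.177

0.177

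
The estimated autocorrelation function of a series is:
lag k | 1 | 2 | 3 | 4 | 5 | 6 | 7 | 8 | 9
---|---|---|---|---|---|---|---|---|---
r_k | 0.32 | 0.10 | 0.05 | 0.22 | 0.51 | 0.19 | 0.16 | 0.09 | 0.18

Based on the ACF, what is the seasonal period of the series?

5

The largest autocorrelation is r_5 = 0.51; the remaining lags stay at or below 0.32. The elevated value at lag 1 (0.32), dropping to 0.10 at lag 2, reflects decaying short-term dependence rather than seasonality.
The dominant spike at lag 5 indicates a seasonal period of 5.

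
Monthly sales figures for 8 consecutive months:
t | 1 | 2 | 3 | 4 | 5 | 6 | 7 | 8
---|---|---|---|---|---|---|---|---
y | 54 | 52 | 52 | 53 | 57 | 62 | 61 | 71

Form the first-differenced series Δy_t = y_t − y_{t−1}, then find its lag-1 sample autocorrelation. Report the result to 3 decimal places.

First differences Δy: -2, 0, 1, 4, 5, -1, 10
Mean of differences = 2.4286
Numerator Σ(Δy_t−Δȳ)(Δy_{t+1}−Δȳ) = -18.7551
Denominator Σ(Δy_t−Δȳ)² = 105.7143
r_1(Δy) = -18.7551 / 105.7143 = -0.177

-0.177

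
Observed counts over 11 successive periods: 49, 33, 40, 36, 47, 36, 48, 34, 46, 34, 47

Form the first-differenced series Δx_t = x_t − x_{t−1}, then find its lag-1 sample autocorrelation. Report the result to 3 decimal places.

First differences Δx: -16, 7, -4, 11, -11, 12, -14, 12, -12, 13
Mean of differences = -0.2000
Numerator Σ(Δx_t−Δx̄)(Δx_{t+1}−Δx̄) = -1072.8400
Denominator Σ(Δx_t−Δx̄)² = 1359.6000
r_1(Δx) = -1072.8400 / 1359.6000 = -0.789

-0.789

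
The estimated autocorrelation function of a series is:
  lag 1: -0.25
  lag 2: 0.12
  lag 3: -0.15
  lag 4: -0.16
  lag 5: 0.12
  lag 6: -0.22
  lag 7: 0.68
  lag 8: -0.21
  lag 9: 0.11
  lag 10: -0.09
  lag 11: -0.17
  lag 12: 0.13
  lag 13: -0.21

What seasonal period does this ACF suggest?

7

The largest autocorrelation is r_7 = 0.68; the remaining lags stay at or below 0.13.
The dominant spike at lag 7 indicates a seasonal period of 7.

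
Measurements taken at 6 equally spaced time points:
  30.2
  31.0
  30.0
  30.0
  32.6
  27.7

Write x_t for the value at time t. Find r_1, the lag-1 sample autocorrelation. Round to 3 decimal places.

-0.530

Mean x̄ = (30.2 + 31.0 + 30.0 + 30.0 + 32.6 + 27.7)/6 = 30.2500
Deviations from mean: -0.0500, 0.7500, -0.2500, -0.2500, 2.3500, -2.5500
Numerator Σ_{t=1}^{5}(x_t−x̄)(x_{t+1}−x̄) = -6.7425
Denominator Σ(x_t−x̄)² = 12.7150
r_1 = -6.7425 / 12.7150 = -0.530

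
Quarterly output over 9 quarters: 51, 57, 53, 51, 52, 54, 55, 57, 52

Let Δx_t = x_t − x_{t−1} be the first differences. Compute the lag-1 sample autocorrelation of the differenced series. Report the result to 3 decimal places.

-0.242

First differences Δx: 6, -4, -2, 1, 2, 1, 2, -5
Mean of differences = 0.1250
Numerator Σ(Δx_t−Δx̄)(Δx_{t+1}−Δx̄) = -22.0156
Denominator Σ(Δx_t−Δx̄)² = 90.8750
r_1(Δx) = -22.0156 / 90.8750 = -0.242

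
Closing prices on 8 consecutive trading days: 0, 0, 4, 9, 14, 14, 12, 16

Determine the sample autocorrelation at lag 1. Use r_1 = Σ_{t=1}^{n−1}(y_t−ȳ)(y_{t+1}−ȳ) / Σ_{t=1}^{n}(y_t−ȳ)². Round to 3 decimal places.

Mean ȳ = (0 + 0 + 4 + 9 + 14 + 14 + 12 + 16)/8 = 8.6250
Deviations from mean: -8.6250, -8.6250, -4.6250, 0.3750, 5.3750, 5.3750, 3.3750, 7.3750
Numerator Σ_{t=1}^{7}(y_t−ȳ)(y_{t+1}−ȳ) = 186.4844
Denominator Σ(y_t−ȳ)² = 293.8750
r_1 = 186.4844 / 293.8750 = 0.635

0.635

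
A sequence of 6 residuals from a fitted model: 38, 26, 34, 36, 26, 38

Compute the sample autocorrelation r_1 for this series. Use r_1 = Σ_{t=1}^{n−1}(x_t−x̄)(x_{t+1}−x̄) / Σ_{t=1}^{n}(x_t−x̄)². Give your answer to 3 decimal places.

Mean x̄ = (38 + 26 + 34 + 36 + 26 + 38)/6 = 33.0000
Deviations from mean: 5.0000, -7.0000, 1.0000, 3.0000, -7.0000, 5.0000
Σ(x_t−x̄)(x_{t+1}−x̄) = (-35.0000) + (-7.0000) + (3.0000) + (-21.0000) + (-35.0000) = -95.0000
Denominator Σ(x_t−x̄)² = 158.0000
r_1 = -95.0000 / 158.0000 = -0.601

-0.601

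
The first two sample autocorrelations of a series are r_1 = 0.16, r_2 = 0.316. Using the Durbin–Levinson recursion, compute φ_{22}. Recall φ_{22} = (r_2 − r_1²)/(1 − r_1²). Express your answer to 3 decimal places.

φ_{22} = (r_2 − r_1²) / (1 − r_1²)
r_1² = (0.16)² = 0.0256
Numerator = 0.316 − 0.0256 = 0.2904; denominator = 1 − 0.0256 = 0.9744
φ_{22} = 0.2904 / 0.9744 = 0.298

0.298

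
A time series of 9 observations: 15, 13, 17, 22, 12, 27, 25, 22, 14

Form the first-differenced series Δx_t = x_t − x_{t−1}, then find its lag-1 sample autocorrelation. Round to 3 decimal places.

-0.418

First differences Δx: -2, 4, 5, -10, 15, -2, -3, -8
Mean of differences = -0.1250
Numerator Σ(Δx_t−Δx̄)(Δx_{t+1}−Δx̄) = -186.8906
Denominator Σ(Δx_t−Δx̄)² = 446.8750
r_1(Δx) = -186.8906 / 446.8750 = -0.418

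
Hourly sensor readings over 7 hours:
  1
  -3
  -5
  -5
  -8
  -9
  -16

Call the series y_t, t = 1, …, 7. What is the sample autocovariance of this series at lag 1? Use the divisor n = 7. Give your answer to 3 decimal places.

Mean ȳ = (1 − 3 − 5 − 5 − 8 − 9 − 16)/7 = -6.4286
Deviations: 7.4286, 3.4286, 1.4286, 1.4286, -1.5714, -2.5714, -9.5714
Σ_{t=1}^{6}(y_t−ȳ)(y_{t+1}−ȳ) = 58.8163
γ_1 = 58.8163 / 7 = 8.402

8.402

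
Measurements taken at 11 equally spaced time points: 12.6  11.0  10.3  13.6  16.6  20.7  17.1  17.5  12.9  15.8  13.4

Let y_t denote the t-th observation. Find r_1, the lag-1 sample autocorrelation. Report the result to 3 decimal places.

Mean ȳ = (12.6 + 11.0 + 10.3 + 13.6 + 16.6 + 20.7 + 17.1 + 17.5 + 12.9 + 15.8 + 13.4)/11 = 14.6818
Numerator Σ_{t=1}^{10}(y_t−ȳ)(y_{t+1}−ȳ) = 50.9279
Denominator Σ(y_t−ȳ)² = 98.0164
r_1 = 50.9279 / 98.0164 = 0.520

0.520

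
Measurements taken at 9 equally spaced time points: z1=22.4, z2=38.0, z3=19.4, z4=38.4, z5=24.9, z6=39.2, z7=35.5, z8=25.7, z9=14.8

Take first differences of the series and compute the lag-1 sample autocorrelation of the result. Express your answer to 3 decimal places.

First differences Δz: 15.6, -18.6, 19.0, -13.5, 14.3, -3.7, -9.8, -10.9
Mean of differences = -0.9500
Numerator Σ(Δz_t−Δz̄)(Δz_{t+1}−Δz̄) = -1015.5275
Denominator Σ(Δz_t−Δz̄)² = 1558.3800
r_1(Δz) = -1015.5275 / 1558.3800 = -0.652

-0.652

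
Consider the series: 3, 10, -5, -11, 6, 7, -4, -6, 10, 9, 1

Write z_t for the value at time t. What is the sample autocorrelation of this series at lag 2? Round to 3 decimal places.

Mean z̄ = (3 + 10 − 5 − 11 + 6 + 7 − 4 − 6 + 10 + 9 + 1)/11 = 1.8182
Numerator Σ_{t=1}^{9}(z_t−z̄)(z_{t+2}−z̄) = -383.1570
Denominator Σ(z_t−z̄)² = 537.6364
r_2 = -383.1570 / 537.6364 = -0.713

-0.713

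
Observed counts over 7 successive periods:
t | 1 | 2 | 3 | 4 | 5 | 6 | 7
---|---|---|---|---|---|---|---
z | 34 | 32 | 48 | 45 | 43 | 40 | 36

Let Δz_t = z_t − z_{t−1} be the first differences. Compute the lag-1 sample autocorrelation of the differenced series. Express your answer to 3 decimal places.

First differences Δz: -2, 16, -3, -2, -3, -4
Mean of differences = 0.3333
Numerator Σ(Δz_t−Δz̄)(Δz_{t+1}−Δz̄) = -58.7778
Denominator Σ(Δz_t−Δz̄)² = 297.3333
r_1(Δz) = -58.7778 / 297.3333 = -0.198

-0.198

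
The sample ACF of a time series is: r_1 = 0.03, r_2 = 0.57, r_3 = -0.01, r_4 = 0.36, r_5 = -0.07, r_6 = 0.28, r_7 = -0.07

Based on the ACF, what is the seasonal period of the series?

2

The largest autocorrelation is r_2 = 0.57, with weaker echoes at lags 4 (0.36) and 6 (0.28); the remaining lags stay at or below 0.03.
The dominant spike at lag 2 indicates a seasonal period of 2.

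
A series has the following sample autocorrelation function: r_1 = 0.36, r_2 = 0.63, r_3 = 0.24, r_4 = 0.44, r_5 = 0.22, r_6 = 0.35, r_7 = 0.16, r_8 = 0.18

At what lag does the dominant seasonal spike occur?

The largest autocorrelation is r_2 = 0.63, with a weaker echo at lag 4 (0.44); the remaining lags stay at or below 0.36.
The dominant spike at lag 2 indicates a seasonal period of 2.

2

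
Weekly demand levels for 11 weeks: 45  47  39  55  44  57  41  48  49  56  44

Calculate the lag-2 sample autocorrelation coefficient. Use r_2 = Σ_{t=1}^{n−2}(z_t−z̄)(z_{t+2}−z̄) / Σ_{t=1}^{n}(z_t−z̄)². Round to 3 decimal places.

0.369

Mean z̄ = (45 + 47 + 39 + 55 + 44 + 57 + 41 + 48 + 49 + 56 + 44)/11 = 47.7273
Numerator Σ_{t=1}^{9}(z_t−z̄)(z_{t+2}−z̄) = 135.0331
Denominator Σ(z_t−z̄)² = 366.1818
r_2 = 135.0331 / 366.1818 = 0.369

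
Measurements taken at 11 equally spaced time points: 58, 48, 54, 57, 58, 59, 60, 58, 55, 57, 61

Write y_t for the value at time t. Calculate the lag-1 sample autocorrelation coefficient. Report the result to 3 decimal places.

Mean ȳ = (58 + 48 + 54 + 57 + 58 + 59 + 60 + 58 + 55 + 57 + 61)/11 = 56.8182
Numerator Σ_{t=1}^{10}(y_t−ȳ)(y_{t+1}−ȳ) = 25.6942
Denominator Σ(y_t−ȳ)² = 125.6364
r_1 = 25.6942 / 125.6364 = 0.205

0.205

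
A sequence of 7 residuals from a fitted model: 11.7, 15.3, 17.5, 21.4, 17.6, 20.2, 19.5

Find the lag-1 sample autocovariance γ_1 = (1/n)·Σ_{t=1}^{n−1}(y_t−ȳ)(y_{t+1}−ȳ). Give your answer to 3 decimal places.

2.623

Mean ȳ = (11.7 + 15.3 + 17.5 + 21.4 + 17.6 + 20.2 + 19.5)/7 = 17.6000
Deviations: -5.9000, -2.3000, -0.1000, 3.8000, 0.0000, 2.6000, 1.9000
Σ_{t=1}^{6}(y_t−ȳ)(y_{t+1}−ȳ) = 18.3600
γ_1 = 18.3600 / 7 = 2.623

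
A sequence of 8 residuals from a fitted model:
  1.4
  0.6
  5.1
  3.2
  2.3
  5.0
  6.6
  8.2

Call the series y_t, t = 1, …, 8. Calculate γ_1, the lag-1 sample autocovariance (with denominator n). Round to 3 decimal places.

Mean ȳ = (1.4 + 0.6 + 5.1 + 3.2 + 2.3 + 5.0 + 6.6 + 8.2)/8 = 4.0500
Deviations: -2.6500, -3.4500, 1.0500, -0.8500, -1.7500, 0.9500, 2.5500, 4.1500
Σ_{t=1}^{7}(y_t−ȳ)(y_{t+1}−ȳ) = 17.4575
γ_1 = 17.4575 / 8 = 2.182

2.182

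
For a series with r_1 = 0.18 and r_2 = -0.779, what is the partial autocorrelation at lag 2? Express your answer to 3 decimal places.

-0.839

φ_{22} = (r_2 − r_1²) / (1 − r_1²)
r_1² = (0.18)² = 0.0324
Numerator = -0.779 − 0.0324 = -0.8114; denominator = 1 − 0.0324 = 0.9676
φ_{22} = -0.8114 / 0.9676 = -0.839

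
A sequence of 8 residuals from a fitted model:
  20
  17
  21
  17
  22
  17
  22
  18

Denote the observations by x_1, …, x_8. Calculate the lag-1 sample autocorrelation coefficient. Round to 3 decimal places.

Mean x̄ = (20 + 17 + 21 + 17 + 22 + 17 + 22 + 18)/8 = 19.2500
Deviations from mean: 0.7500, -2.2500, 1.7500, -2.2500, 2.7500, -2.2500, 2.7500, -1.2500
Numerator Σ_{t=1}^{7}(x_t−x̄)(x_{t+1}−x̄) = -31.5625
Denominator Σ(x_t−x̄)² = 35.5000
r_1 = -31.5625 / 35.5000 = -0.889

-0.889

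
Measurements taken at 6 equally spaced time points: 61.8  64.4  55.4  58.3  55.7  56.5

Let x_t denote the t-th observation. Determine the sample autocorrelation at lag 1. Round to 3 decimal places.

0.119

Mean x̄ = (61.8 + 64.4 + 55.4 + 58.3 + 55.7 + 56.5)/6 = 58.6833
Deviations from mean: 3.1167, 5.7167, -3.2833, -0.3833, -2.9833, -2.1833
Numerator Σ_{t=1}^{5}(x_t−x̄)(x_{t+1}−x̄) = 7.9631
Denominator Σ(x_t−x̄)² = 66.9883
r_1 = 7.9631 / 66.9883 = 0.119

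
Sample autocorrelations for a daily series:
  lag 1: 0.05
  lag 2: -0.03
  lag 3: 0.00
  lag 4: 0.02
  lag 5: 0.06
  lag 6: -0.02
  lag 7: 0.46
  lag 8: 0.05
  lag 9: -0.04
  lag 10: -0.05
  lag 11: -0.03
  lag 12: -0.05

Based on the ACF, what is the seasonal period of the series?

7

The largest autocorrelation is r_7 = 0.46; the remaining lags stay at or below 0.06.
The dominant spike at lag 7 indicates a seasonal period of 7.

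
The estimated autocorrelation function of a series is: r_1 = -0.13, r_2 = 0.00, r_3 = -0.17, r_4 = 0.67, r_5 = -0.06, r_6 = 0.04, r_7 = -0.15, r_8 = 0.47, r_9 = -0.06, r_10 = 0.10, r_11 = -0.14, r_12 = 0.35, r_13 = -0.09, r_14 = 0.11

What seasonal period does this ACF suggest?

4

The largest autocorrelation is r_4 = 0.67, with weaker echoes at lags 8 (0.47) and 12 (0.35); the remaining lags stay at or below 0.11.
The dominant spike at lag 4 indicates a seasonal period of 4.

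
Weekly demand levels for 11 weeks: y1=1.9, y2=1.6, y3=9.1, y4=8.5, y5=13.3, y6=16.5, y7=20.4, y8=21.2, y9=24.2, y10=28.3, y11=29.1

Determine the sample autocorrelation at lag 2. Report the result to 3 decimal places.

Mean ȳ = (1.9 + 1.6 + 9.1 + 8.5 + 13.3 + 16.5 + 20.4 + 21.2 + 24.2 + 28.3 + 29.1)/11 = 15.8273
Numerator Σ_{t=1}^{9}(y_t−ȳ)(y_{t+2}−ȳ) = 418.4976
Denominator Σ(y_t−ȳ)² = 953.7818
r_2 = 418.4976 / 953.7818 = 0.439

0.439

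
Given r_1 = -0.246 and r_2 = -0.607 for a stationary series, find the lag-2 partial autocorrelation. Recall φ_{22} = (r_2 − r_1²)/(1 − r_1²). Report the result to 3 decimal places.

φ_{22} = (r_2 − r_1²) / (1 − r_1²)
r_1² = (-0.246)² = 0.060516
Numerator = -0.607 − 0.0605 = -0.6675; denominator = 1 − 0.0605 = 0.9395
φ_{22} = -0.6675 / 0.9395 = -0.711

-0.711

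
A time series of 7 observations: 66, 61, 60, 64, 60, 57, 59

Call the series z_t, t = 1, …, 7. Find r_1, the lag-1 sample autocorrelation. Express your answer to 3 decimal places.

0.107

Mean z̄ = (66 + 61 + 60 + 64 + 60 + 57 + 59)/7 = 61.0000
Deviations from mean: 5.0000, 0.0000, -1.0000, 3.0000, -1.0000, -4.0000, -2.0000
Σ(z_t−z̄)(z_{t+1}−z̄) = (0.0000) + (0.0000) + (-3.0000) + (-3.0000) + (4.0000) + (8.0000) = 6.0000
Denominator Σ(z_t−z̄)² = 56.0000
r_1 = 6.0000 / 56.0000 = 0.107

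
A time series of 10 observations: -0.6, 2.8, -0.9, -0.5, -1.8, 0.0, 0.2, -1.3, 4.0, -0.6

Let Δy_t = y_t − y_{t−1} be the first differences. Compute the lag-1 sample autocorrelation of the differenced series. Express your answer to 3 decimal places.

-0.601

First differences Δy: 3.4, -3.7, 0.4, -1.3, 1.8, 0.2, -1.5, 5.3, -4.6
Mean of differences = 0.0000
Numerator Σ(Δy_t−Δȳ)(Δy_{t+1}−Δȳ) = -49.1900
Denominator Σ(Δy_t−Δȳ)² = 81.8800
r_1(Δy) = -49.1900 / 81.8800 = -0.601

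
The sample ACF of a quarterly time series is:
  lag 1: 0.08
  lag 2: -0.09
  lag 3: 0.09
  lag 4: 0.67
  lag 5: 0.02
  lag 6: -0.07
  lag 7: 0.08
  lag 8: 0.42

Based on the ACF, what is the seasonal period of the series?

The largest autocorrelation is r_4 = 0.67, with a weaker echo at lag 8 (0.42); the remaining lags stay at or below 0.09.
The dominant spike at lag 4 indicates a seasonal period of 4.

4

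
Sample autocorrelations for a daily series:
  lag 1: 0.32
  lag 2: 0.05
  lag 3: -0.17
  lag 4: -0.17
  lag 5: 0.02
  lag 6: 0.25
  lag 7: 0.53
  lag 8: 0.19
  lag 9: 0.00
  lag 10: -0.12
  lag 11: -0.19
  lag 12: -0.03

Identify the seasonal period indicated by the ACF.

The largest autocorrelation is r_7 = 0.53; the remaining lags stay at or below 0.32. The elevated value at lag 1 (0.32), dropping to 0.05 at lag 2, reflects decaying short-term dependence rather than seasonality.
The dominant spike at lag 7 indicates a seasonal period of 7.

7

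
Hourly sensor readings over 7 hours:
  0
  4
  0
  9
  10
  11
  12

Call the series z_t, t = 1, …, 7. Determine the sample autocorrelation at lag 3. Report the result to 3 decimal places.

-0.255

Mean z̄ = (0 + 4 + 0 + 9 + 10 + 11 + 12)/7 = 6.5714
Deviations from mean: -6.5714, -2.5714, -6.5714, 2.4286, 3.4286, 4.4286, 5.4286
Numerator Σ_{t=1}^{4}(z_t−z̄)(z_{t+3}−z̄) = -40.6939
Denominator Σ(z_t−z̄)² = 159.7143
r_3 = -40.6939 / 159.7143 = -0.255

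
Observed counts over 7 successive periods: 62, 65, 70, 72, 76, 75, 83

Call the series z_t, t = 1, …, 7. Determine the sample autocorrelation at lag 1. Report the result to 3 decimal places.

Mean z̄ = (62 + 65 + 70 + 72 + 76 + 75 + 83)/7 = 71.8571
Deviations from mean: -9.8571, -6.8571, -1.8571, 0.1429, 4.1429, 3.1429, 11.1429
Numerator Σ_{t=1}^{6}(z_t−z̄)(z_{t+1}−z̄) = 128.6939
Denominator Σ(z_t−z̄)² = 298.8571
r_1 = 128.6939 / 298.8571 = 0.431

0.431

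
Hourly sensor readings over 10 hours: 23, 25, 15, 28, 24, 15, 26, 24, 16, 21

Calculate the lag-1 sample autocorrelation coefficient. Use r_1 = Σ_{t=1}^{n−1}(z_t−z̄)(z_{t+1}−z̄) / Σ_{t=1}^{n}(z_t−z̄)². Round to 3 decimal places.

-0.436

Mean z̄ = (23 + 25 + 15 + 28 + 24 + 15 + 26 + 24 + 16 + 21)/10 = 21.7000
Numerator Σ_{t=1}^{9}(z_t−z̄)(z_{t+1}−z̄) = -88.9900
Denominator Σ(z_t−z̄)² = 204.1000
r_1 = -88.9900 / 204.1000 = -0.436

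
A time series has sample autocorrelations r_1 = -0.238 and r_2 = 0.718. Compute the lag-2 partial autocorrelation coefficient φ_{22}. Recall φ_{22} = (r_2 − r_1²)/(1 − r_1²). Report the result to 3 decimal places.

0.701

φ_{22} = (r_2 − r_1²) / (1 − r_1²)
r_1² = (-0.238)² = 0.056644
Numerator = 0.718 − 0.0566 = 0.6614; denominator = 1 − 0.0566 = 0.9434
φ_{22} = 0.6614 / 0.9434 = 0.701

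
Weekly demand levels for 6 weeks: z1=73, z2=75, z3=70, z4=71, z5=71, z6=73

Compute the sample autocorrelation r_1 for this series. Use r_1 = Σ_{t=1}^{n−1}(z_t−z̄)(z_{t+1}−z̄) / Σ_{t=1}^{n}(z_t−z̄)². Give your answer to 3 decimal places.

-0.051

Mean z̄ = (73 + 75 + 70 + 71 + 71 + 73)/6 = 72.1667
Deviations from mean: 0.8333, 2.8333, -2.1667, -1.1667, -1.1667, 0.8333
Σ(z_t−z̄)(z_{t+1}−z̄) = (2.3611) + (-6.1389) + (2.5278) + (1.3611) + (-0.9722) = -0.8611
Denominator Σ(z_t−z̄)² = 16.8333
r_1 = -0.8611 / 16.8333 = -0.051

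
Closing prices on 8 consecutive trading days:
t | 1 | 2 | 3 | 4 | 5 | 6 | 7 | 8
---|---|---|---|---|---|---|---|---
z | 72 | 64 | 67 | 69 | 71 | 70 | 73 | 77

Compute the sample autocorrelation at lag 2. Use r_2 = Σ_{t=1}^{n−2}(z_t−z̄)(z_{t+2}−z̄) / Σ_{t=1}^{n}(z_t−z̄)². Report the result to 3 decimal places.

Mean z̄ = (72 + 64 + 67 + 69 + 71 + 70 + 73 + 77)/8 = 70.3750
Deviations from mean: 1.6250, -6.3750, -3.3750, -1.3750, 0.6250, -0.3750, 2.6250, 6.6250
Σ(z_t−z̄)(z_{t+2}−z̄) = (-5.4844) + (8.7656) + (-2.1094) + (0.5156) + (1.6406) + (-2.4844) = 0.8438
Denominator Σ(z_t−z̄)² = 107.8750
r_2 = 0.8438 / 107.8750 = 0.008

0.008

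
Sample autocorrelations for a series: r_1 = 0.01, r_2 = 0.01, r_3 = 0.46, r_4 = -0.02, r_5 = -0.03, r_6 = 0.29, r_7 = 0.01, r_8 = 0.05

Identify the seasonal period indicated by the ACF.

3

The largest autocorrelation is r_3 = 0.46, with a weaker echo at lag 6 (0.29); the remaining lags stay at or below 0.05.
The dominant spike at lag 3 indicates a seasonal period of 3.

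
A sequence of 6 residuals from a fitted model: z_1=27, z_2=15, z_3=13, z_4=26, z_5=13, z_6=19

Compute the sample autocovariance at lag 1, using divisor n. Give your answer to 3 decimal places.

-15.588

Mean z̄ = (27 + 15 + 13 + 26 + 13 + 19)/6 = 18.8333
Deviations: 8.1667, -3.8333, -5.8333, 7.1667, -5.8333, 0.1667
Σ_{t=1}^{5}(z_t−z̄)(z_{t+1}−z̄) = -93.5278
γ_1 = -93.5278 / 6 = -15.588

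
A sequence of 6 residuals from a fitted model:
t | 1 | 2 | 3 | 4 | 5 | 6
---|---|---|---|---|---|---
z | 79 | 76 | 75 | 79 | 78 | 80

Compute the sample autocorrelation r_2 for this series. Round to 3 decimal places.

Mean z̄ = (79 + 76 + 75 + 79 + 78 + 80)/6 = 77.8333
Deviations from mean: 1.1667, -1.8333, -2.8333, 1.1667, 0.1667, 2.1667
Σ(z_t−z̄)(z_{t+2}−z̄) = (-3.3056) + (-2.1389) + (-0.4722) + (2.5278) = -3.3889
Denominator Σ(z_t−z̄)² = 18.8333
r_2 = -3.3889 / 18.8333 = -0.180

-0.180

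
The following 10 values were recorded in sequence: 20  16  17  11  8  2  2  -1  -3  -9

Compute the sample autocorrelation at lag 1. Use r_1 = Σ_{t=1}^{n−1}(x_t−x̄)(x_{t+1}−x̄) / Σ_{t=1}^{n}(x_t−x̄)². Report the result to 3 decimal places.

0.658

Mean x̄ = (20 + 16 + 17 + 11 + 8 + 2 + 2 − 1 − 3 − 9)/10 = 6.3000
Numerator Σ_{t=1}^{9}(x_t−x̄)(x_{t+1}−x̄) = 547.7100
Denominator Σ(x_t−x̄)² = 832.1000
r_1 = 547.7100 / 832.1000 = 0.658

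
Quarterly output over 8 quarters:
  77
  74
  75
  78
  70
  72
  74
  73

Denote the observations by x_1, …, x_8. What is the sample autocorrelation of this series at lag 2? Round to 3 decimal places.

-0.147

Mean x̄ = (77 + 74 + 75 + 78 + 70 + 72 + 74 + 73)/8 = 74.1250
Deviations from mean: 2.8750, -0.1250, 0.8750, 3.8750, -4.1250, -2.1250, -0.1250, -1.1250
Σ(x_t−x̄)(x_{t+2}−x̄) = (2.5156) + (-0.4844) + (-3.6094) + (-8.2344) + (0.5156) + (2.3906) = -6.9063
Denominator Σ(x_t−x̄)² = 46.8750
r_2 = -6.9063 / 46.8750 = -0.147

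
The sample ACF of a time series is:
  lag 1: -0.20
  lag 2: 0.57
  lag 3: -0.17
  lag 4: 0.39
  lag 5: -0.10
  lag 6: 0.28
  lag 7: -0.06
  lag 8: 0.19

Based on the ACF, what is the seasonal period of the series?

The largest autocorrelation is r_2 = 0.57, with weaker echoes at lags 4 (0.39), 6 (0.28) and 8 (0.19); the remaining lags stay at or below -0.06.
The dominant spike at lag 2 indicates a seasonal period of 2.

2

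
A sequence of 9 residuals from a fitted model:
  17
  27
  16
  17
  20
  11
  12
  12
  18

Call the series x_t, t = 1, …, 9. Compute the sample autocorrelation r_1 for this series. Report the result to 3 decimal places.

Mean x̄ = (17 + 27 + 16 + 17 + 20 + 11 + 12 + 12 + 18)/9 = 16.6667
Numerator Σ_{t=1}^{8}(x_t−x̄)(x_{t+1}−x̄) = 20.5556
Denominator Σ(x_t−x̄)² = 196.0000
r_1 = 20.5556 / 196.0000 = 0.105

0.105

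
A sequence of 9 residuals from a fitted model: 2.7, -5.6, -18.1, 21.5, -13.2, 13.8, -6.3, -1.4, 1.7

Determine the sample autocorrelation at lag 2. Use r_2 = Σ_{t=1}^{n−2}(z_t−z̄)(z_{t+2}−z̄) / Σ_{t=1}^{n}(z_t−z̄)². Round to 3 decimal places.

0.338

Mean z̄ = (2.7 − 5.6 − 18.1 + 21.5 − 13.2 + 13.8 − 6.3 − 1.4 + 1.7)/9 = -0.5444
Σ(z_t−z̄)(z_{t+2}−z̄) = (-56.9580) + (-111.4469) + (222.1753) + (316.2153) + (72.8398) + (-12.2725) + (-12.9180) = 417.6349
Denominator Σ(z_t−z̄)² = 1235.0622
r_2 = 417.6349 / 1235.0622 = 0.338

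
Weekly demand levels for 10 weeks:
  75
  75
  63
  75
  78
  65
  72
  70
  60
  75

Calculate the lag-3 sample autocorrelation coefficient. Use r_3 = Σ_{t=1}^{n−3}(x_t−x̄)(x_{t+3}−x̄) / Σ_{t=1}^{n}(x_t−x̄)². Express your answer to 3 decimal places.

Mean x̄ = (75 + 75 + 63 + 75 + 78 + 65 + 72 + 70 + 60 + 75)/10 = 70.8000
Σ(x_t−x̄)(x_{t+3}−x̄) = (17.6400) + (30.2400) + (45.2400) + (5.0400) + (-5.7600) + (62.6400) + (5.0400) = 160.0800
Denominator Σ(x_t−x̄)² = 335.6000
r_3 = 160.0800 / 335.6000 = 0.477

0.477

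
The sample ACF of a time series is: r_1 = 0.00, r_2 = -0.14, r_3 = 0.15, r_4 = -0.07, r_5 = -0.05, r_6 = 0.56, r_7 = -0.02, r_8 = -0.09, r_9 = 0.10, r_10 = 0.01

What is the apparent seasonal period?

6

The largest autocorrelation is r_6 = 0.56; the remaining lags stay at or below 0.15.
The dominant spike at lag 6 indicates a seasonal period of 6.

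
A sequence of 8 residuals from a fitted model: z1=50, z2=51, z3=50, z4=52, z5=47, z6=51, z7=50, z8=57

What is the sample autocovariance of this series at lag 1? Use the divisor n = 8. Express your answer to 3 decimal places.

-1.375

Mean z̄ = (50 + 51 + 50 + 52 + 47 + 51 + 50 + 57)/8 = 51.0000
Deviations: -1.0000, 0.0000, -1.0000, 1.0000, -4.0000, 0.0000, -1.0000, 6.0000
Σ_{t=1}^{7}(z_t−z̄)(z_{t+1}−z̄) = -11.0000
γ_1 = -11.0000 / 8 = -1.375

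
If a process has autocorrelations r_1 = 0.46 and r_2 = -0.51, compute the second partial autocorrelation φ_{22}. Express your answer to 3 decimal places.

φ_{22} = (r_2 − r_1²) / (1 − r_1²)
r_1² = (0.46)² = 0.2116
Numerator = -0.51 − 0.2116 = -0.7216; denominator = 1 − 0.2116 = 0.7884
φ_{22} = -0.7216 / 0.7884 = -0.915

-0.915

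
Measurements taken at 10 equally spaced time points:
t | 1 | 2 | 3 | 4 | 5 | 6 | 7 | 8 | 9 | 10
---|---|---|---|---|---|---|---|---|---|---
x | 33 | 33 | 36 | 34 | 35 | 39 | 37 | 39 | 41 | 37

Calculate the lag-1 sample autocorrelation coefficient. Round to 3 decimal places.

Mean x̄ = (33 + 33 + 36 + 34 + 35 + 39 + 37 + 39 + 41 + 37)/10 = 36.4000
Numerator Σ_{t=1}^{9}(x_t−x̄)(x_{t+1}−x̄) = 31.4400
Denominator Σ(x_t−x̄)² = 66.4000
r_1 = 31.4400 / 66.4000 = 0.473

0.473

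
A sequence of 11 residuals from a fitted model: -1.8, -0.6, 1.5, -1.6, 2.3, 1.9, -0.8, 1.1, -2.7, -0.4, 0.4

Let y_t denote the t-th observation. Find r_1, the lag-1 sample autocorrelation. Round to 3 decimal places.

Mean ȳ = (-1.8 − 0.6 + 1.5 − 1.6 + 2.3 + 1.9 − 0.8 + 1.1 − 2.7 − 0.4 + 0.4)/11 = -0.0636
Numerator Σ_{t=1}^{10}(y_t−ȳ)(y_{t+1}−ȳ) = -5.9395
Denominator Σ(y_t−ȳ)² = 26.7255
r_1 = -5.9395 / 26.7255 = -0.222

-0.222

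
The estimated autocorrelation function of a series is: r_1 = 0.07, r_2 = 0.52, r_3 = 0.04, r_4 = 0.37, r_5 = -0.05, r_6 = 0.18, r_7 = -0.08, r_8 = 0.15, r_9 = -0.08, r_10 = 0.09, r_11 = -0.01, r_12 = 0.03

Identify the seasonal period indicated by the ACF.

2

The largest autocorrelation is r_2 = 0.52, with weaker echoes at lags 4 (0.37), 6 (0.18) and 8 (0.15); the remaining lags stay at or below 0.09.
The dominant spike at lag 2 indicates a seasonal period of 2.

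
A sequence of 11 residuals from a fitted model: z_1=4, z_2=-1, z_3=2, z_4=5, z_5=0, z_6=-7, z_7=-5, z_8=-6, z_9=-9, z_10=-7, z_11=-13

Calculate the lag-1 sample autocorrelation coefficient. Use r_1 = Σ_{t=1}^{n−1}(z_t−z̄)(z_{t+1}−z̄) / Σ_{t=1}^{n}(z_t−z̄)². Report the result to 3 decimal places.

0.519

Mean z̄ = (4 − 1 + 2 + 5 + 0 − 7 − 5 − 6 − 9 − 7 − 13)/11 = -3.3636
Numerator Σ_{t=1}^{10}(z_t−z̄)(z_{t+1}−z̄) = 171.5041
Denominator Σ(z_t−z̄)² = 330.5455
r_1 = 171.5041 / 330.5455 = 0.519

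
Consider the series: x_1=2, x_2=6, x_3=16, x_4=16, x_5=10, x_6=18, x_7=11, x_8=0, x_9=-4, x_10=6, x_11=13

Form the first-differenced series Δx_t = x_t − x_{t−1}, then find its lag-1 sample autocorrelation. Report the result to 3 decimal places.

First differences Δx: 4, 10, 0, -6, 8, -7, -11, -4, 10, 7
Mean of differences = 1.1000
Numerator Σ(Δx_t−Δx̄)(Δx_{t+1}−Δx̄) = 85.7900
Denominator Σ(Δx_t−Δx̄)² = 538.9000
r_1(Δx) = 85.7900 / 538.9000 = 0.159

0.159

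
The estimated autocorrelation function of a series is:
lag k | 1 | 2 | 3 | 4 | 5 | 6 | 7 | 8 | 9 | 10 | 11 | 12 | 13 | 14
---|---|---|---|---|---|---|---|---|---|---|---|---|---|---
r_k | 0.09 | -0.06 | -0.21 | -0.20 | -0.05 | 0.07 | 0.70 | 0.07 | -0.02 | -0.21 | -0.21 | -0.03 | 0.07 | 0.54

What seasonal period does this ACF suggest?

The largest autocorrelation is r_7 = 0.70, with a weaker echo at lag 14 (0.54); the remaining lags stay at or below 0.09.
The dominant spike at lag 7 indicates a seasonal period of 7.

7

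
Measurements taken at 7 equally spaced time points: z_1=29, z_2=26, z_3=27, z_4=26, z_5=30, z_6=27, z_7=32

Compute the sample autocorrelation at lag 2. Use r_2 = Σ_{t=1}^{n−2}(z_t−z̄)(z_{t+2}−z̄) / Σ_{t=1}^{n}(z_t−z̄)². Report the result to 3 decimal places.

0.360

Mean z̄ = (29 + 26 + 27 + 26 + 30 + 27 + 32)/7 = 28.1429
Deviations from mean: 0.8571, -2.1429, -1.1429, -2.1429, 1.8571, -1.1429, 3.8571
Numerator Σ_{t=1}^{5}(z_t−z̄)(z_{t+2}−z̄) = 11.1020
Denominator Σ(z_t−z̄)² = 30.8571
r_2 = 11.1020 / 30.8571 = 0.360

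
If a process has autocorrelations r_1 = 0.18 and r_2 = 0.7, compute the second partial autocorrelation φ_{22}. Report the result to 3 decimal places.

φ_{22} = (r_2 − r_1²) / (1 − r_1²)
r_1² = (0.18)² = 0.0324
Numerator = 0.7 − 0.0324 = 0.6676; denominator = 1 − 0.0324 = 0.9676
φ_{22} = 0.6676 / 0.9676 = 0.690

0.690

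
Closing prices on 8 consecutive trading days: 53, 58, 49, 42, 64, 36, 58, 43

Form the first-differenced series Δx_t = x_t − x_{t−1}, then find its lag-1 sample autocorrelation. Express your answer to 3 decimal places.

-0.803

First differences Δx: 5, -9, -7, 22, -28, 22, -15
Mean of differences = -1.4286
Numerator Σ(Δx_t−Δx̄)(Δx_{t+1}−Δx̄) = -1700.0408
Denominator Σ(Δx_t−Δx̄)² = 2117.7143
r_1(Δx) = -1700.0408 / 2117.7143 = -0.803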